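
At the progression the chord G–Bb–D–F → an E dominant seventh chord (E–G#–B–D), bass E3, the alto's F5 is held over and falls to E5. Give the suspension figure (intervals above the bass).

9–8 suspension.

At the second chord the bass is E3. The suspended F5 lies a ninth above the bass; after resolving down by step to E5, the interval above the bass becomes an octave.
Suspension figures are named by those two intervals: 9–8.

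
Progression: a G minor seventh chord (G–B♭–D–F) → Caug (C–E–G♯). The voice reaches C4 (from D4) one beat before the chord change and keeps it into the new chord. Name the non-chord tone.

C4 is an anticipation.

The harmony at that moment is G minor seventh chord (G, B♭, D, F); C4 is not a chord tone.
It is approached by step down from D4 and then sustained as the same pitch into the next harmony.
Arriving early and becoming a chord tone when the harmony changes — an anticipation.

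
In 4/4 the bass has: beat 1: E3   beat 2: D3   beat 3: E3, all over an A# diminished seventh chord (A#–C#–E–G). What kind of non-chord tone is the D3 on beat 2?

The harmony at that moment is A# diminished seventh chord (A#, C#, E, G); D3 is not a chord tone.
It is approached by step down from E3 and left by step up to E3.
Step away and step back to the same note — a neighbor tone (lower neighbor).

Lower neighbor tone.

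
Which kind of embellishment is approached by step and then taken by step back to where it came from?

Approach: by step. Departure: by step in the opposite direction, back to the starting pitch.
Stepwise on both sides but reversing to return to the same chord tone — a neighbor tone. (Had it continued onward in the same direction it would be a passing tone instead.)

Neighbor tone.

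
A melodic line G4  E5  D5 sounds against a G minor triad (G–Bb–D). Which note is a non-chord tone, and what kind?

E5 is an appoggiatura.

The harmony at that moment is G minor triad (G, Bb, D); E5 is not a chord tone.
It is approached by leap up from G4 and left by step down to D5.
Leap in, step out — an appoggiatura.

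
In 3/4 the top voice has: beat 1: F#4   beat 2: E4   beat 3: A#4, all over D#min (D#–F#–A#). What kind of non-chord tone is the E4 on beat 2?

The harmony at that moment is D# minor triad (D#, F#, A#); E4 is not a chord tone.
It is approached by step down from F#4 and left by leap up to A#4.
Step in, leap out, on a weak beat — an escape tone.

Escape tone.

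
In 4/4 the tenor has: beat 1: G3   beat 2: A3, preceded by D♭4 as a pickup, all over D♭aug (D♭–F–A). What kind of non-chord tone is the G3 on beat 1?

The harmony at that moment is D♭ augmented triad (D♭, F, A); G3 is not a chord tone.
It is approached by leap down from D♭4 and left by step up to A3.
Leap in, step out, metrically accented — an appoggiatura.

Appoggiatura.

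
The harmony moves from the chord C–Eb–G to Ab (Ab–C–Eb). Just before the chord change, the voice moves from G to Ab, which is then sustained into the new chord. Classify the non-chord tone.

Ab is an anticipation.

The harmony at that moment is C minor triad (C, Eb, G); Ab is not a chord tone.
It is approached by step up from G and then sustained as the same pitch into the next harmony.
Arriving early and becoming a chord tone when the harmony changes — an anticipation.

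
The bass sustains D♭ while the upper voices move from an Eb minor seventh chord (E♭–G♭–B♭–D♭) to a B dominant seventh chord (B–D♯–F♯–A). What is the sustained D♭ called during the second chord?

Pedal tone (pedal point).

The harmony at that moment is B dominant seventh chord (B, D♯, F♯, A); D♭ is not a chord tone.
It is held over (the same pitch as the preceding D♭) and then sustained as the same pitch into the next harmony.
Sustained through a change of harmony — a pedal tone.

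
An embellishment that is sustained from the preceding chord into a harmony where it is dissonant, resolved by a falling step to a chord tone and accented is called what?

Suspension.

Approach: by preparation — the pitch is first a chord tone, then held (tied or repeated) while the harmony changes under it. Departure: down by step. Metric position: strong.
A prepared dissonance that resolves downward by step — a suspension. (The same figure resolving upward would be a retardation.)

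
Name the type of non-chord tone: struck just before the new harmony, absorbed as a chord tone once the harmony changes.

Anticipation.

Approach: ahead of the chord change (typically by step), so it is dissonant against the current harmony. Departure: none — the same pitch is restated or held and is a chord tone of the new harmony.
Dissonant first, consonant once the harmony catches up: the note simply arrives early — an anticipation. (The reverse timing, consonant first and dissonant after the change, would be a suspension or retardation.)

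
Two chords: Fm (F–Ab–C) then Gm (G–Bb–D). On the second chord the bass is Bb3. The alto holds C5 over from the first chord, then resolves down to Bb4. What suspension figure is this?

9–8 suspension.

At the second chord the bass is Bb3. The suspended C5 lies a ninth above the bass; after resolving down by step to Bb4, the interval above the bass becomes an octave.
Suspension figures are named by those two intervals: 9–8.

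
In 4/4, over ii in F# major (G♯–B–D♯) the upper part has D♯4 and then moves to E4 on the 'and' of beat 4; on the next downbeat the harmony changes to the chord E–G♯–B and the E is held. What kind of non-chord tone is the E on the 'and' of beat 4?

The harmony at that moment is G♯ minor triad (G♯, B, D♯); E4 is not a chord tone.
It is approached by step up from D♯4 and then sustained as the same pitch into the next harmony.
Arriving early and becoming a chord tone when the harmony changes — an anticipation.

Anticipation.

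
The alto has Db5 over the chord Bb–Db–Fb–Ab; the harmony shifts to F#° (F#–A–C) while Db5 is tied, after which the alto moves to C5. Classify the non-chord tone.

Db5 is a suspension.

The harmony at that moment is F# diminished triad (F#, A, C); Db5 is not a chord tone.
It is held over (the same pitch as the preceding Db5) and left by step down to C5.
Held over from the previous chord and resolving down by step — a suspension.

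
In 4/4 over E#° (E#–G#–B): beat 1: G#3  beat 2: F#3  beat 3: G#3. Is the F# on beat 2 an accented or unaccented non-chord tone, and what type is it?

Unaccented neighbor tone.

The harmony at that moment is E# diminished triad (E#, G#, B); F#3 is not a chord tone.
It is approached by step down from G#3 and left by step up to G#3.
Step away and step back to the same note — a neighbor tone (lower neighbor).
It falls on a weak beat, so it is unaccented.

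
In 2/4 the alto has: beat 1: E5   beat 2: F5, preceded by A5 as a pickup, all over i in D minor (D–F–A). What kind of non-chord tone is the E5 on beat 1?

Appoggiatura.

The harmony at that moment is D minor triad (D, F, A); E5 is not a chord tone.
It is approached by leap down from A5 and left by step up to F5.
Leap in, step out, metrically accented — an appoggiatura.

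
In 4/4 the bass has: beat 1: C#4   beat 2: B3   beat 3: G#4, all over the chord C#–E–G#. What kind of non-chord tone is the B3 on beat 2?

The harmony at that moment is C# minor triad (C#, E, G#); B3 is not a chord tone.
It is approached by step down from C#4 and left by leap up to G#4.
Step in, leap out, on a weak beat — an escape tone.

Escape tone.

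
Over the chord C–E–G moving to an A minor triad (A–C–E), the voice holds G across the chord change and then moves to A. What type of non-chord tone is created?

G is a retardation.

The harmony at that moment is A minor triad (A, C, E); G is not a chord tone.
It is held over (the same pitch as the preceding G) and left by step up to A.
Held over from the previous chord and resolving up by step — a retardation.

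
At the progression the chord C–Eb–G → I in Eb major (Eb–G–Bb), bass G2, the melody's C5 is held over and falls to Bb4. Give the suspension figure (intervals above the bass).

4–3 suspension.

At the second chord the bass is G2. The suspended C5 lies a fourth above the bass; after resolving down by step to Bb4, the interval above the bass becomes a third.
Suspension figures are named by those two intervals: 4–3.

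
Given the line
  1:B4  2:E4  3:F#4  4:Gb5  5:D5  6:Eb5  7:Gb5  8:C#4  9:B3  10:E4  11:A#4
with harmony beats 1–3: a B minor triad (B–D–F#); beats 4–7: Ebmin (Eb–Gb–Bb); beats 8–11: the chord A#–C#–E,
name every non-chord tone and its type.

E4 (beat 2) — appoggiatura; D5 (beat 5) — appoggiatura; B3 (beat 9) — escape tone.

The harmony at that moment is B minor triad (B, D, F#); E4 is not a chord tone.
It is approached by leap down from B4 and left by step up to F#4.
Leap in, step out — an appoggiatura.
The harmony at that moment is Eb minor triad (Eb, Gb, Bb); D5 is not a chord tone.
It is approached by leap down from Gb5 and left by step up to Eb5.
Leap in, step out — an appoggiatura.
The harmony at that moment is A# diminished triad (A#, C#, E); B3 is not a chord tone.
It is approached by step down from C#4 and left by leap up to E4.
Step in, leap out — an escape tone.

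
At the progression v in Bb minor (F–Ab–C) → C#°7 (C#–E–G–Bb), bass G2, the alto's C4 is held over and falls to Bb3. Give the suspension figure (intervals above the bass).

4–3 suspension.

At the second chord the bass is G2. The suspended C4 lies a fourth above the bass; after resolving down by step to Bb3, the interval above the bass becomes a third.
Suspension figures are named by those two intervals: 4–3.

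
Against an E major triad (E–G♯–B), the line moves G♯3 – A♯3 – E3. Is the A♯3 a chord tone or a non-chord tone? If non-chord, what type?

The harmony at that moment is E major triad (E, G♯, B); A♯3 is not a chord tone.
It is approached by step up from G♯3 and left by leap down to E3.
Step in, leap out — an escape tone.

Non-chord tone — an escape tone.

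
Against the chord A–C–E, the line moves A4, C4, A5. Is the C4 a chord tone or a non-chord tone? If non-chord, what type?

Chord tone (the third of A minor triad).

A minor triad contains A, C, E; C is the third, so it is a chord tone.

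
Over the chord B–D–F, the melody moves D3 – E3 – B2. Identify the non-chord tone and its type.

The harmony at that moment is B diminished triad (B, D, F); E3 is not a chord tone.
It is approached by step up from D3 and left by leap down to B2.
Step in, leap out — an escape tone.

E3 is an escape tone.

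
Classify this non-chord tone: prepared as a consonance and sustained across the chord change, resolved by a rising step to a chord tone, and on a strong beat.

Approach: by preparation — the pitch is first a chord tone, then held (tied or repeated) while the harmony changes under it. Departure: up by step. Metric position: strong.
A prepared dissonance that resolves upward by step — a retardation. (The same figure resolving downward would be a suspension.)

Retardation.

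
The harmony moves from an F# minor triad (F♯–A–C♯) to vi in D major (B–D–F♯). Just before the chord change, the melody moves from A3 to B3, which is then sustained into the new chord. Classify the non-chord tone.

The harmony at that moment is F♯ minor triad (F♯, A, C♯); B3 is not a chord tone.
It is approached by step up from A3 and then sustained as the same pitch into the next harmony.
Arriving early and becoming a chord tone when the harmony changes — an anticipation.

B3 is an anticipation.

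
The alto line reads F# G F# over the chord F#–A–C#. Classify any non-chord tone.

The harmony at that moment is F# minor triad (F#, A, C#); G is not a chord tone.
It is approached by step up from F# and left by step down to F#.
Step away and step back to the same note — a neighbor tone (upper neighbor).

G is a neighbor tone.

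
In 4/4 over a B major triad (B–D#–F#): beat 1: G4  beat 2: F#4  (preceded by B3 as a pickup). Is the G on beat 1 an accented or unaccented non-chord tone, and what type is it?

Accented appoggiatura.

The harmony at that moment is B major triad (B, D#, F#); G4 is not a chord tone.
It is approached by leap up from B3 and left by step down to F#4.
Leap in, step out — an appoggiatura.
It falls on the downbeat, so it is accented.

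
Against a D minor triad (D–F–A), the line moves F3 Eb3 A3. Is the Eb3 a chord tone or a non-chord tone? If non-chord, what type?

Non-chord tone — an escape tone.

The harmony at that moment is D minor triad (D, F, A); Eb3 is not a chord tone.
It is approached by step down from F3 and left by leap up to A3.
Step in, leap out — an escape tone.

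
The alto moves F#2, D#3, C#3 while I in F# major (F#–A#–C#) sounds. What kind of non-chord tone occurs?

The harmony at that moment is F# major triad (F#, A#, C#); D#3 is not a chord tone.
It is approached by leap up from F#2 and left by step down to C#3.
Leap in, step out — an appoggiatura.

D#3 is an appoggiatura.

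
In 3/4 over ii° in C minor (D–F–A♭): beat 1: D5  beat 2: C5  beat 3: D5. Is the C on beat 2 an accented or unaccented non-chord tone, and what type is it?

Unaccented neighbor tone.

The harmony at that moment is D diminished triad (D, F, A♭); C5 is not a chord tone.
It is approached by step down from D5 and left by step up to D5.
Step away and step back to the same note — a neighbor tone (lower neighbor).
It falls on a weak beat, so it is unaccented.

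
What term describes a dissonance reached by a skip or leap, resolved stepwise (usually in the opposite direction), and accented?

Appoggiatura.

Approach: by leap. Departure: by step. Metric position: strong.
Leap in, step out, in a metrically strong position — an appoggiatura. (It is the mirror image of the escape tone, which steps in and leaps out from a weak position.)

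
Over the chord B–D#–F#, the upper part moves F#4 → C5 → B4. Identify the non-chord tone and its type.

The harmony at that moment is B major triad (B, D#, F#); C5 is not a chord tone.
It is approached by leap up from F#4 and left by step down to B4.
Leap in, step out — an appoggiatura.

C5 is an appoggiatura.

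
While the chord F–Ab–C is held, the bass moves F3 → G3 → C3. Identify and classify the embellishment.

The harmony at that moment is F minor triad (F, Ab, C); G3 is not a chord tone.
It is approached by step up from F3 and left by leap down to C3.
Step in, leap out — an escape tone.

G3 is an escape tone.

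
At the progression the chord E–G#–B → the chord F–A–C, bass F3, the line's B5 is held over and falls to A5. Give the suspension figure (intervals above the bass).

At the second chord the bass is F3. The suspended B5 lies a fourth above the bass; after resolving down by step to A5, the interval above the bass becomes a third.
Suspension figures are named by those two intervals: 4–3.

4–3 suspension.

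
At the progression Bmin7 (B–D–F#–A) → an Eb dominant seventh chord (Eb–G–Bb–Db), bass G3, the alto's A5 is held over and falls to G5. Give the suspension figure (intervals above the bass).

At the second chord the bass is G3. The suspended A5 lies a ninth above the bass; after resolving down by step to G5, the interval above the bass becomes an octave.
Suspension figures are named by those two intervals: 9–8.

9–8 suspension.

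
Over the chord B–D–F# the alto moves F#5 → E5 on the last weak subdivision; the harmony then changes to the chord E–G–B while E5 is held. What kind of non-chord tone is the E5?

E5 is an anticipation.

The harmony at that moment is B minor triad (B, D, F#); E5 is not a chord tone.
It is approached by step down from F#5 and then sustained as the same pitch into the next harmony.
Arriving early and becoming a chord tone when the harmony changes — an anticipation.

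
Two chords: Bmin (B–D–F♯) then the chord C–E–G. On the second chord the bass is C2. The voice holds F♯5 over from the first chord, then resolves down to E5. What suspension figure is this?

At the second chord the bass is C2. The suspended F♯5 lies a fourth above the bass; after resolving down by step to E5, the interval above the bass becomes a third.
Suspension figures are named by those two intervals: 4–3.

4–3 suspension.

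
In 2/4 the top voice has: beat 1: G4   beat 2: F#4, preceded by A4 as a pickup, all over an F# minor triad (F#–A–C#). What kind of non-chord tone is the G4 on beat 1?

The harmony at that moment is F# minor triad (F#, A, C#); G4 is not a chord tone.
It is approached by step down from A4 and left by step down to F#4.
Step in, step out in the same direction — a passing tone.

Passing tone.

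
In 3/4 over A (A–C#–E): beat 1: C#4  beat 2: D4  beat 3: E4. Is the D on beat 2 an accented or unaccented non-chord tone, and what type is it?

The harmony at that moment is A major triad (A, C#, E); D4 is not a chord tone.
It is approached by step up from C#4 and left by step up to E4.
Step in, step out in the same direction — a passing tone.
It falls on a weak beat, so it is unaccented.

Unaccented passing tone.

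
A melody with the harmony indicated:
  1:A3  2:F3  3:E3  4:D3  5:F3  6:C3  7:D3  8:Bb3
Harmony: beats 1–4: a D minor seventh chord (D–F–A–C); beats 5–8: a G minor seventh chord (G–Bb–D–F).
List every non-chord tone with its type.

E3 (beat 3) — passing tone; C3 (beat 6) — appoggiatura.

The harmony at that moment is D minor seventh chord (D, F, A, C); E3 is not a chord tone.
It is approached by step down from F3 and left by step down to D3.
Step in, step out in the same direction — a passing tone.
The harmony at that moment is G minor seventh chord (G, Bb, D, F); C3 is not a chord tone.
It is approached by leap down from F3 and left by step up to D3.
Leap in, step out — an appoggiatura.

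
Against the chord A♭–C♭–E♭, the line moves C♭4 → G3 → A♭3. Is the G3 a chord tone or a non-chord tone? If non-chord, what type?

Non-chord tone — an appoggiatura.

The harmony at that moment is A♭ minor triad (A♭, C♭, E♭); G3 is not a chord tone.
It is approached by leap down from C♭4 and left by step up to A♭3.
Leap in, step out — an appoggiatura.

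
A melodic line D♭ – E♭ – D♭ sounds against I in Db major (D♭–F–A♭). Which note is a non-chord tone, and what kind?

The harmony at that moment is D♭ major triad (D♭, F, A♭); E♭ is not a chord tone.
It is approached by step up from D♭ and left by step down to D♭.
Step away and step back to the same note — a neighbor tone (upper neighbor).

E♭ is a neighbor tone.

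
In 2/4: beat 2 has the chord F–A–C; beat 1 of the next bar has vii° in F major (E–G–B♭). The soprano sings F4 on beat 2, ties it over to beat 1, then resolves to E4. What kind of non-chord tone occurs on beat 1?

Suspension.

The harmony at that moment is E diminished triad (E, G, B♭); F4 is not a chord tone.
It is held over (the same pitch as the preceding F4) and left by step down to E4.
Held over from the previous chord and resolving down by step — a suspension.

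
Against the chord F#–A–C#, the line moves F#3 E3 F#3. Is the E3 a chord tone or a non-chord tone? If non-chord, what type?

Non-chord tone — a neighbor tone.

The harmony at that moment is F# minor triad (F#, A, C#); E3 is not a chord tone.
It is approached by step down from F#3 and left by step up to F#3.
Step away and step back to the same note — a neighbor tone (lower neighbor).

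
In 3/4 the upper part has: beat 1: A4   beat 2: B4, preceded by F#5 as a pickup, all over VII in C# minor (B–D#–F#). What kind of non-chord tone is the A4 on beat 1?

The harmony at that moment is B major triad (B, D#, F#); A4 is not a chord tone.
It is approached by leap down from F#5 and left by step up to B4.
Leap in, step out, metrically accented — an appoggiatura.

Appoggiatura.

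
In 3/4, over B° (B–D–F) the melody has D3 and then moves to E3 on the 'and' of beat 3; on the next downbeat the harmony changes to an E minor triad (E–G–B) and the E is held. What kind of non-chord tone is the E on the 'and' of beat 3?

Anticipation.

The harmony at that moment is B diminished triad (B, D, F); E3 is not a chord tone.
It is approached by step up from D3 and then sustained as the same pitch into the next harmony.
Arriving early and becoming a chord tone when the harmony changes — an anticipation.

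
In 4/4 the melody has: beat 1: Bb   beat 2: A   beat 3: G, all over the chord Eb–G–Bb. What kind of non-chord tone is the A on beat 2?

Passing tone.

The harmony at that moment is Eb major triad (Eb, G, Bb); A is not a chord tone.
It is approached by step down from Bb and left by step down to G.
Step in, step out in the same direction — a passing tone.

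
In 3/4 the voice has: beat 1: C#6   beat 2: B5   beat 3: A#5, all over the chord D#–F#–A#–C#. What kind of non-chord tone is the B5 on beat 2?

The harmony at that moment is D# minor seventh chord (D#, F#, A#, C#); B5 is not a chord tone.
It is approached by step down from C#6 and left by step down to A#5.
Step in, step out in the same direction — a passing tone.

Passing tone.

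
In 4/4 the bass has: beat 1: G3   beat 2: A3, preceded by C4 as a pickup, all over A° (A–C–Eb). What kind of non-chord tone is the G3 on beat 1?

The harmony at that moment is A diminished triad (A, C, Eb); G3 is not a chord tone.
It is approached by leap down from C4 and left by step up to A3.
Leap in, step out, metrically accented — an appoggiatura.

Appoggiatura.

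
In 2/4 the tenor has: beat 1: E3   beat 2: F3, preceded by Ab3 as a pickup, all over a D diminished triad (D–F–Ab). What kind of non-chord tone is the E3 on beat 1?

The harmony at that moment is D diminished triad (D, F, Ab); E3 is not a chord tone.
It is approached by leap down from Ab3 and left by step up to F3.
Leap in, step out, metrically accented — an appoggiatura.

Appoggiatura.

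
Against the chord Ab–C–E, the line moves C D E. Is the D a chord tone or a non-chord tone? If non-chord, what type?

Non-chord tone — a passing tone.

The harmony at that moment is Ab augmented triad (Ab, C, E); D is not a chord tone.
It is approached by step up from C and left by step up to E.
Step in, step out in the same direction — a passing tone.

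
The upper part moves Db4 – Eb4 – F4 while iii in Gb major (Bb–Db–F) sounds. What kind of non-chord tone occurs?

The harmony at that moment is Bb minor triad (Bb, Db, F); Eb4 is not a chord tone.
It is approached by step up from Db4 and left by step up to F4.
Step in, step out in the same direction — a passing tone.

Eb4 is a passing tone.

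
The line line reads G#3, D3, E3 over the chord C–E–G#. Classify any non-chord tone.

The harmony at that moment is C augmented triad (C, E, G#); D3 is not a chord tone.
It is approached by leap down from G#3 and left by step up to E3.
Leap in, step out — an appoggiatura.

D3 is an appoggiatura.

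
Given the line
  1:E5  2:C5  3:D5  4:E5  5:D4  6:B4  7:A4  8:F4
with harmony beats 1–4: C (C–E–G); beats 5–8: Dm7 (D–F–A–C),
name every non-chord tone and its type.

D5 (beat 3) — passing tone; B4 (beat 6) — appoggiatura.

The harmony at that moment is C major triad (C, E, G); D5 is not a chord tone.
It is approached by step up from C5 and left by step up to E5.
Step in, step out in the same direction — a passing tone.
The harmony at that moment is D minor seventh chord (D, F, A, C); B4 is not a chord tone.
It is approached by leap up from D4 and left by step down to A4.
Leap in, step out — an appoggiatura.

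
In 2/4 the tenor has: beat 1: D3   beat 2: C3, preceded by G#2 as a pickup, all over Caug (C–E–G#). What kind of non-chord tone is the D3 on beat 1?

The harmony at that moment is C augmented triad (C, E, G#); D3 is not a chord tone.
It is approached by leap up from G#2 and left by step down to C3.
Leap in, step out, metrically accented — an appoggiatura.

Appoggiatura.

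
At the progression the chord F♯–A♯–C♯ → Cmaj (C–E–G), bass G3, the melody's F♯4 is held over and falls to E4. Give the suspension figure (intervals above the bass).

At the second chord the bass is G3. The suspended F♯4 lies a seventh above the bass; after resolving down by step to E4, the interval above the bass becomes a sixth.
Suspension figures are named by those two intervals: 7–6.

7–6 suspension.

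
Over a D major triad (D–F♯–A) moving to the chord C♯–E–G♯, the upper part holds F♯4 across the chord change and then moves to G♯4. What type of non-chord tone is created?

F♯4 is a retardation.

The harmony at that moment is C♯ minor triad (C♯, E, G♯); F♯4 is not a chord tone.
It is held over (the same pitch as the preceding F♯4) and left by step up to G♯4.
Held over from the previous chord and resolving up by step — a retardation.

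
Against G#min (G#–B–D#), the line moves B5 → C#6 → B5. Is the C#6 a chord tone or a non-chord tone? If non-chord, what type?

The harmony at that moment is G# minor triad (G#, B, D#); C#6 is not a chord tone.
It is approached by step up from B5 and left by step down to B5.
Step away and step back to the same note — a neighbor tone (upper neighbor).

Non-chord tone — a neighbor tone.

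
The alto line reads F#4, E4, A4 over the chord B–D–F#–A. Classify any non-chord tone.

E4 is an escape tone.

The harmony at that moment is B minor seventh chord (B, D, F#, A); E4 is not a chord tone.
It is approached by step down from F#4 and left by leap up to A4.
Step in, leap out — an escape tone.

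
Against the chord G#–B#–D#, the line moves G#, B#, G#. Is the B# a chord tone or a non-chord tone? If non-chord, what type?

G# major triad contains G#, B#, D#; B# is the third, so it is a chord tone.

Chord tone (the third of G# major triad).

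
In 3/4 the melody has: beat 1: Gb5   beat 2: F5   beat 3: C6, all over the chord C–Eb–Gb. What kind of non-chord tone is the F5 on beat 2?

Escape tone.

The harmony at that moment is C diminished triad (C, Eb, Gb); F5 is not a chord tone.
It is approached by step down from Gb5 and left by leap up to C6.
Step in, leap out, on a weak beat — an escape tone.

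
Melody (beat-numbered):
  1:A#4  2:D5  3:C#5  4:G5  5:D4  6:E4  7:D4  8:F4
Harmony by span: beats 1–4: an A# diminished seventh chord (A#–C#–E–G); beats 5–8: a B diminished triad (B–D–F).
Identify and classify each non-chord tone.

The harmony at that moment is A# diminished seventh chord (A#, C#, E, G); D5 is not a chord tone.
It is approached by leap up from A#4 and left by step down to C#5.
Leap in, step out — an appoggiatura.
The harmony at that moment is B diminished triad (B, D, F); E4 is not a chord tone.
It is approached by step up from D4 and left by step down to D4.
Step away and step back to the same note — a neighbor tone (upper neighbor).

D5 (beat 2) — appoggiatura; E4 (beat 6) — neighbor tone.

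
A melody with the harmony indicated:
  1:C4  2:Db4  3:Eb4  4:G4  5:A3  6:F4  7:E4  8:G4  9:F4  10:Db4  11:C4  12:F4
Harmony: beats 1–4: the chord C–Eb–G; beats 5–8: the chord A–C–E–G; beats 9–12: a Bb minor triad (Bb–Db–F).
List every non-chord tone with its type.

Db4 (beat 2) — passing tone; F4 (beat 6) — appoggiatura; C4 (beat 11) — escape tone.

The harmony at that moment is C minor triad (C, Eb, G); Db4 is not a chord tone.
It is approached by step up from C4 and left by step up to Eb4.
Step in, step out in the same direction — a passing tone.
The harmony at that moment is A minor seventh chord (A, C, E, G); F4 is not a chord tone.
It is approached by leap up from A3 and left by step down to E4.
Leap in, step out — an appoggiatura.
The harmony at that moment is Bb minor triad (Bb, Db, F); C4 is not a chord tone.
It is approached by step down from Db4 and left by leap up to F4.
Step in, leap out — an escape tone.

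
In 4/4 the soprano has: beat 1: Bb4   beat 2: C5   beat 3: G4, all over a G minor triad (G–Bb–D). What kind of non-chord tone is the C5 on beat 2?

The harmony at that moment is G minor triad (G, Bb, D); C5 is not a chord tone.
It is approached by step up from Bb4 and left by leap down to G4.
Step in, leap out, on a weak beat — an escape tone.

Escape tone.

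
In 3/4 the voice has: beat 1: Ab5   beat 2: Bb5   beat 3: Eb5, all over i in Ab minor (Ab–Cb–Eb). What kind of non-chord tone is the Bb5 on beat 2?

The harmony at that moment is Ab minor triad (Ab, Cb, Eb); Bb5 is not a chord tone.
It is approached by step up from Ab5 and left by leap down to Eb5.
Step in, leap out, on a weak beat — an escape tone.

Escape tone.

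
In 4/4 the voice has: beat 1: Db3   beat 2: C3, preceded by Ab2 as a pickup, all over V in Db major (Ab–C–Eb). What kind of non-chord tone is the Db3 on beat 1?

Appoggiatura.

The harmony at that moment is Ab major triad (Ab, C, Eb); Db3 is not a chord tone.
It is approached by leap up from Ab2 and left by step down to C3.
Leap in, step out, metrically accented — an appoggiatura.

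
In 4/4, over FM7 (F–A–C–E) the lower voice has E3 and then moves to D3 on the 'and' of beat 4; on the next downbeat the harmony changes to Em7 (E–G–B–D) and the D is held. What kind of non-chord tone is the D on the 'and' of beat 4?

The harmony at that moment is F major seventh chord (F, A, C, E); D3 is not a chord tone.
It is approached by step down from E3 and then sustained as the same pitch into the next harmony.
Arriving early and becoming a chord tone when the harmony changes — an anticipation.

Anticipation.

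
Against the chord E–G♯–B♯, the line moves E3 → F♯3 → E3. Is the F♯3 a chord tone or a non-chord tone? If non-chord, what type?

The harmony at that moment is E augmented triad (E, G♯, B♯); F♯3 is not a chord tone.
It is approached by step up from E3 and left by step down to E3.
Step away and step back to the same note — a neighbor tone (upper neighbor).

Non-chord tone — a neighbor tone.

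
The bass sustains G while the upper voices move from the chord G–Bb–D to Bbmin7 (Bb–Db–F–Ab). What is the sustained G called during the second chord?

The harmony at that moment is Bb minor seventh chord (Bb, Db, F, Ab); G is not a chord tone.
It is held over (the same pitch as the preceding G) and then sustained as the same pitch into the next harmony.
Sustained through a change of harmony — a pedal tone.

Pedal tone (pedal point).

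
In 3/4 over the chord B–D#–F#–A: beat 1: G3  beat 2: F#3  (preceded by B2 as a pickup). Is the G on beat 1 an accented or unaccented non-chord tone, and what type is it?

The harmony at that moment is B dominant seventh chord (B, D#, F#, A); G3 is not a chord tone.
It is approached by leap up from B2 and left by step down to F#3.
Leap in, step out — an appoggiatura.
It falls on the downbeat, so it is accented.

Accented appoggiatura.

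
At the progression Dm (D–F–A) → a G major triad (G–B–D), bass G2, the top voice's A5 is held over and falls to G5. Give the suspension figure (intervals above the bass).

9–8 suspension.

At the second chord the bass is G2. The suspended A5 lies a ninth above the bass; after resolving down by step to G5, the interval above the bass becomes an octave.
Suspension figures are named by those two intervals: 9–8.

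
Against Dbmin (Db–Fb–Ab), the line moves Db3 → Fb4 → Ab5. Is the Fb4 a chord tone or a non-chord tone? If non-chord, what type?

Chord tone (the third of Db minor triad).

Db minor triad contains Db, Fb, Ab; Fb is the third, so it is a chord tone.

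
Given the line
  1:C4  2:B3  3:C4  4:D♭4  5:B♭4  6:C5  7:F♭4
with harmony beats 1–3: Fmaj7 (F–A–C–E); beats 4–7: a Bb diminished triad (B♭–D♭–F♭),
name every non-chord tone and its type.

The harmony at that moment is F major seventh chord (F, A, C, E); B3 is not a chord tone.
It is approached by step down from C4 and left by step up to C4.
Step away and step back to the same note — a neighbor tone (lower neighbor).
The harmony at that moment is B♭ diminished triad (B♭, D♭, F♭); C5 is not a chord tone.
It is approached by step up from B♭4 and left by leap down to F♭4.
Step in, leap out — an escape tone.

B3 (beat 2) — neighbor tone; C5 (beat 6) — escape tone.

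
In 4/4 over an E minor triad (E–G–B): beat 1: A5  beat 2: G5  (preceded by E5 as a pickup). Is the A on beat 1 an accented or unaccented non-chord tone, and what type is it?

Accented appoggiatura.

The harmony at that moment is E minor triad (E, G, B); A5 is not a chord tone.
It is approached by leap up from E5 and left by step down to G5.
Leap in, step out — an appoggiatura.
It falls on the downbeat, so it is accented.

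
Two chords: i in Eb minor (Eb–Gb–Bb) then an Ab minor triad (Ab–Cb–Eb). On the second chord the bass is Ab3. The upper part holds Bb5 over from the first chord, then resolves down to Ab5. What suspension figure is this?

At the second chord the bass is Ab3. The suspended Bb5 lies a ninth above the bass; after resolving down by step to Ab5, the interval above the bass becomes an octave.
Suspension figures are named by those two intervals: 9–8.

9–8 suspension.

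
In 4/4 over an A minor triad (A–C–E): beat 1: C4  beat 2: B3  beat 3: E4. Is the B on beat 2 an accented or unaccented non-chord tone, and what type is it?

Unaccented escape tone.

The harmony at that moment is A minor triad (A, C, E); B3 is not a chord tone.
It is approached by step down from C4 and left by leap up to E4.
Step in, leap out — an escape tone.
It falls on a weak beat, so it is unaccented.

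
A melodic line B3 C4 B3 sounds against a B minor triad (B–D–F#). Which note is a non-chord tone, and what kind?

C4 is a neighbor tone.

The harmony at that moment is B minor triad (B, D, F#); C4 is not a chord tone.
It is approached by step up from B3 and left by step down to B3.
Step away and step back to the same note — a neighbor tone (upper neighbor).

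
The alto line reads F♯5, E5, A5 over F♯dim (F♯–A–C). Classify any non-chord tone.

The harmony at that moment is F♯ diminished triad (F♯, A, C); E5 is not a chord tone.
It is approached by step down from F♯5 and left by leap up to A5.
Step in, leap out — an escape tone.

E5 is an escape tone.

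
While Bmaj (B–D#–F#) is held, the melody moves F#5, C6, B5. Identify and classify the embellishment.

C6 is an appoggiatura.

The harmony at that moment is B major triad (B, D#, F#); C6 is not a chord tone.
It is approached by leap up from F#5 and left by step down to B5.
Leap in, step out — an appoggiatura.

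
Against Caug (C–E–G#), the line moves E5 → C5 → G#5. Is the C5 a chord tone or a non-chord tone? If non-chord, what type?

C augmented triad contains C, E, G#; C is the root, so it is a chord tone.

Chord tone (the root of C augmented triad).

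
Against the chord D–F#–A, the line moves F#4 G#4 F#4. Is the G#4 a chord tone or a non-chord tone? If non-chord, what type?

Non-chord tone — a neighbor tone.

The harmony at that moment is D major triad (D, F#, A); G#4 is not a chord tone.
It is approached by step up from F#4 and left by step down to F#4.
Step away and step back to the same note — a neighbor tone (upper neighbor).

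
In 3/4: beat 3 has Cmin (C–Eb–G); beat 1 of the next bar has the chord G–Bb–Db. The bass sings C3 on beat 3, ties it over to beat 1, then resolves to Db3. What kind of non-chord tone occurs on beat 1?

Retardation.

The harmony at that moment is G diminished triad (G, Bb, Db); C3 is not a chord tone.
It is held over (the same pitch as the preceding C3) and left by step up to Db3.
Held over from the previous chord and resolving up by step — a retardation.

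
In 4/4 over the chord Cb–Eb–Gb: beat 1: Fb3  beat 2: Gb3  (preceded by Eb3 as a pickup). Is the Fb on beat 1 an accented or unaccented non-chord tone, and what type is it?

Accented passing tone.

The harmony at that moment is Cb major triad (Cb, Eb, Gb); Fb3 is not a chord tone.
It is approached by step up from Eb3 and left by step up to Gb3.
Step in, step out in the same direction — a passing tone.
It falls on the downbeat, so it is accented.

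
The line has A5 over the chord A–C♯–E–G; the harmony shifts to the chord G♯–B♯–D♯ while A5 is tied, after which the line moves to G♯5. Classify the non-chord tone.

The harmony at that moment is G♯ major triad (G♯, B♯, D♯); A5 is not a chord tone.
It is held over (the same pitch as the preceding A5) and left by step down to G♯5.
Held over from the previous chord and resolving down by step — a suspension.

A5 is a suspension.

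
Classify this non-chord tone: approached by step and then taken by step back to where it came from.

Neighbor tone.

Approach: by step. Departure: by step in the opposite direction, back to the starting pitch.
Stepwise on both sides but reversing to return to the same chord tone — a neighbor tone. (Had it continued onward in the same direction it would be a passing tone instead.)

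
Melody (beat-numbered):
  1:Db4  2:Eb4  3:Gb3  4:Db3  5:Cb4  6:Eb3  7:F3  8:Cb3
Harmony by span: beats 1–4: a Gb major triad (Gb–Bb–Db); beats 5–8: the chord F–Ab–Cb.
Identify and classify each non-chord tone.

Eb4 (beat 2) — escape tone; Eb3 (beat 6) — appoggiatura.

The harmony at that moment is Gb major triad (Gb, Bb, Db); Eb4 is not a chord tone.
It is approached by step up from Db4 and left by leap down to Gb3.
Step in, leap out — an escape tone.
The harmony at that moment is F diminished triad (F, Ab, Cb); Eb3 is not a chord tone.
It is approached by leap down from Cb4 and left by step up to F3.
Leap in, step out — an appoggiatura.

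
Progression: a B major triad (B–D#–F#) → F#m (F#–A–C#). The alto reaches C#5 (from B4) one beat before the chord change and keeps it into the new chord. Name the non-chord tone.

C#5 is an anticipation.

The harmony at that moment is B major triad (B, D#, F#); C#5 is not a chord tone.
It is approached by step up from B4 and then sustained as the same pitch into the next harmony.
Arriving early and becoming a chord tone when the harmony changes — an anticipation.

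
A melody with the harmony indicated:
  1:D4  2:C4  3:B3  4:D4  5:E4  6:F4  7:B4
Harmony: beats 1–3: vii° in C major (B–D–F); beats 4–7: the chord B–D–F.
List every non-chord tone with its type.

The harmony at that moment is B diminished triad (B, D, F); C4 is not a chord tone.
It is approached by step down from D4 and left by step down to B3.
Step in, step out in the same direction — a passing tone.
The harmony at that moment is B diminished triad (B, D, F); E4 is not a chord tone.
It is approached by step up from D4 and left by step up to F4.
Step in, step out in the same direction — a passing tone.

C4 (beat 2) — passing tone; E4 (beat 5) — passing tone.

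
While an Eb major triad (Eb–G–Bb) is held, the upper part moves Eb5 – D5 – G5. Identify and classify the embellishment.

D5 is an escape tone.

The harmony at that moment is Eb major triad (Eb, G, Bb); D5 is not a chord tone.
It is approached by step down from Eb5 and left by leap up to G5.
Step in, leap out — an escape tone.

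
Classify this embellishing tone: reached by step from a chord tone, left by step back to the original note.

Approach: by step. Departure: by step in the opposite direction, back to the starting pitch.
Stepwise on both sides but reversing to return to the same chord tone — a neighbor tone. (Had it continued onward in the same direction it would be a passing tone instead.)

Neighbor tone.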